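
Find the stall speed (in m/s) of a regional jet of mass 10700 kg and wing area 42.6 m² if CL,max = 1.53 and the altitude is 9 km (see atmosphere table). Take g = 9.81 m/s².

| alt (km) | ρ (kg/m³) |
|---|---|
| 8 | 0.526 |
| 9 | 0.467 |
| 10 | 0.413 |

At 9 km, from the table: ρ = 0.467 kg/m³.
Weight W = mg = 10700 × 9.81 = 1.05×10^5 N.
From L = ½ρV²S·CL,max = W: V_stall = √(2W/(ρSCL,max)) = √(2·1.05×10^5/(0.467·42.6·1.53))
V_stall = √6897 = 83 m/s

V_stall = 83 m/s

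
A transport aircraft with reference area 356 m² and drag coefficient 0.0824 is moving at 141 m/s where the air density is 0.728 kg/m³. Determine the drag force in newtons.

D = 2.12×10^5 N

Dynamic pressure q = ½ρv² = ½ × 0.728 × 141² = 7237 Pa.
D = q·S·CD = 7237 × 356 × 0.0824 = 2.12×10^5 N ≈ 212 kN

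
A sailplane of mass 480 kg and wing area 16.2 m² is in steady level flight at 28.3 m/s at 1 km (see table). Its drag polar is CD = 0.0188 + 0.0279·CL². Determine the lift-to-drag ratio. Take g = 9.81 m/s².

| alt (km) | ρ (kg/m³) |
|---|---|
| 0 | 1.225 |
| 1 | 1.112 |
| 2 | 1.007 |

At 1 km, from the table: ρ = 1.112 kg/m³.
Weight W = mg = 480 × 9.81 = 4708.8 N; in level flight L = W.
Dynamic pressure q = 0.5 × 1.112 × 28.3² = 445.3 Pa.
CL = 2W/(ρv²S) = 2×4708.8/(1.112×28.3²×16.2) = 0.6528.
CD = 0.0188 + 0.0279 × 0.6528² = 0.03069.
L/D = CL/CD = 0.6528 / 0.03069 = 21.3

L/D = 21.3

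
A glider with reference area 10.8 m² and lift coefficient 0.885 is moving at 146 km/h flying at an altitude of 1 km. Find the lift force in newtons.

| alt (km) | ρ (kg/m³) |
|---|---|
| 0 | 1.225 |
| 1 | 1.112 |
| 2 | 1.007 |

L = 8740 N

At 1 km, from the table: ρ = 1.112 kg/m³.
Convert speed: v = 146 km/h ÷ 3.6 = 40.56 m/s.
Dynamic pressure q = ½ρv² = ½ × 1.112 × 40.56² = 914.5 Pa.
L = q·S·CL = 914.5 × 10.8 × 0.885 = 8740 N ≈ 8.74 kN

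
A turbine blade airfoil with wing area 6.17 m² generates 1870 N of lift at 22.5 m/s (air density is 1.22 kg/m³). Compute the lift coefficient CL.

CL = 0.981

From L = ½ρv²S·CL, rearranging gives CL = 2L/(ρv²S).
CL = 2 × 1870 / (1.22 × 22.5² × 6.17) = 0.981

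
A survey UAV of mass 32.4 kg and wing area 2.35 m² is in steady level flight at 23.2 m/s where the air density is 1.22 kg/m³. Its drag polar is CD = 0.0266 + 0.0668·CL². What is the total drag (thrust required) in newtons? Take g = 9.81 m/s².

D = 29.3 N

In steady level flight, lift balances weight: W = mg = 32.4 × 9.81 = 317.84 N.
Dynamic pressure q = 0.5 × 1.22 × 23.2² = 328.3 Pa.
CL = 2W/(ρv²S) = 2×317.84/(1.22×23.2²×2.35) = 0.4119.
CD = 0.0266 + 0.0668 × 0.4119² = 0.03794.
D = q·S·CD = 328.3 × 2.35 × 0.03794 = 29.27 N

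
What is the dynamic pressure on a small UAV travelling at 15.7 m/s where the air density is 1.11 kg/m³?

q = 137 Pa

q = ½ρv² = ½ × 1.11 × 15.7² = 137 Pa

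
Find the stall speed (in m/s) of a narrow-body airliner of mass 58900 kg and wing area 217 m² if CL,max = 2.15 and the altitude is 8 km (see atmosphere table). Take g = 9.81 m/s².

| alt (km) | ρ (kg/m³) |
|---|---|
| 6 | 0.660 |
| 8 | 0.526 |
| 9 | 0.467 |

V_stall = 68.6 m/s

At 8 km, from the table: ρ = 0.526 kg/m³.
Weight W = mg = 58900 × 9.81 = 5.778×10^5 N.
From L = ½ρV²S·CL,max = W: V_stall = √(2W/(ρSCL,max)) = √(2·5.778×10^5/(0.526·217·2.15))
V_stall = √4709 = 68.6 m/s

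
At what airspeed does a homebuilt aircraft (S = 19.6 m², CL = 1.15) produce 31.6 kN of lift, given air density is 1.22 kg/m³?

v = 47.9 m/s

L = ½ρv²S·CL ⇒ v = √(2L/(ρ·S·CL))
v = √(2 × 31600 / (1.22 × 19.6 × 1.15)) = √2298 = 47.9 m/s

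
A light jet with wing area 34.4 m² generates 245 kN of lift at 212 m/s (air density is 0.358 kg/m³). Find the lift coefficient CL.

CL = 0.885

From L = ½ρv²S·CL, rearranging gives CL = 2L/(ρv²S).
CL = 2 × 2.45×10^5 / (0.358 × 212² × 34.4) = 0.885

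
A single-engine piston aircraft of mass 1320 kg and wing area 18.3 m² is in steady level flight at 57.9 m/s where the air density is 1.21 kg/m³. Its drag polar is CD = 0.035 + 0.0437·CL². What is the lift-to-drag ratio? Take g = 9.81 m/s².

In steady level flight, lift balances weight: W = mg = 1320 × 9.81 = 12949 N.
Dynamic pressure q = 0.5 × 1.21 × 57.9² = 2028 Pa.
CL = 2W/(ρv²S) = 2×12949/(1.21×57.9²×18.3) = 0.3489.
CD = 0.035 + 0.0437 × 0.3489² = 0.04032.
L/D = CL/CD = 0.3489 / 0.04032 = 8.65

L/D = 8.65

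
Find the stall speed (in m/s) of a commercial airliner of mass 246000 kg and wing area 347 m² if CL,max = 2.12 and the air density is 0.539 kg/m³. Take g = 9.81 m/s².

V_stall = 110 m/s

At stall, lift equals weight: L = W = m·g = 246000 × 9.81 = 2.413×10^6 N.
V_stall = √(2W/(ρ·S·CL,max)) = √(2 × 2.413×10^6 / (0.539 × 347 × 2.12))
V_stall = √12170 = 110 m/s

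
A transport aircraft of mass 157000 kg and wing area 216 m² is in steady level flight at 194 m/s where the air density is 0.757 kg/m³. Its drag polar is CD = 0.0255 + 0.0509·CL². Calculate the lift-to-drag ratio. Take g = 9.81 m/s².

Weight W = mg = 157000 × 9.81 = 1.5402×10^6 N; in level flight L = W.
Dynamic pressure q = 0.5 × 0.757 × 194² = 14250 Pa.
CL = W/(q·S) = 1.5402×10^6 / (14250 × 216) = 0.5005.
CD = 0.0255 + 0.0509 × 0.5005² = 0.03825.
L/D = CL/CD = 0.5005 / 0.03825 = 13.1

L/D = 13.1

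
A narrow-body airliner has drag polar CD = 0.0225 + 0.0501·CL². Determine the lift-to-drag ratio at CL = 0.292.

L/D = 10.9

CD = 0.0225 + 0.0501 × 0.292² = 0.02677
L/D = CL/CD = 0.292 / 0.02677 = 10.9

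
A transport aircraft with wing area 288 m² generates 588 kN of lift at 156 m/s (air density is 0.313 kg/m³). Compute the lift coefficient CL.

From L = ½ρv²S·CL, rearranging gives CL = 2L/(ρv²S).
CL = 2 × 5.88×10^5 / (0.313 × 156² × 288) = 0.536

CL = 0.536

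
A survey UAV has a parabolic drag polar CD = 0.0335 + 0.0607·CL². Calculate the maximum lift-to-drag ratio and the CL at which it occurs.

(L/D)max = 11.1, at CL = 0.743

For CD = CD0 + K·CL², (L/D)max occurs at CL* = √(CD0/K) and equals 1/(2√(K·CD0)).
(L/D)max = 1/(2√(0.0607 × 0.0335)) = 1/(2 × 0.04509) = 11.1
CL* = √(0.0335/0.0607) = 0.743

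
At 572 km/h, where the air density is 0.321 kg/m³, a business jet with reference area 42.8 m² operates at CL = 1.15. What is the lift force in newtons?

Convert speed: v = 572 km/h ÷ 3.6 = 158.9 m/s.
Dynamic pressure q = ½ρv² = ½ × 0.321 × 158.9² = 4052 Pa.
L = q·S·CL = 4052 × 42.8 × 1.15 = 1.99×10^5 N ≈ 199 kN

L = 1.99×10^5 N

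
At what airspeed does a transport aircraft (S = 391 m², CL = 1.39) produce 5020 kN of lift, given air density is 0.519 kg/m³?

v = 189 m/s

L = ½ρv²S·CL ⇒ v = √(2L/(ρ·S·CL))
v = √(2 × 5.02×10^6 / (0.519 × 391 × 1.39)) = √35590 = 189 m/s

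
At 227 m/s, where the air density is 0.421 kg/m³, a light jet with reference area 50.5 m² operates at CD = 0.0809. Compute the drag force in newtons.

D = ½ρv²S·CD = ½ × 0.421 × 227² × 50.5 × 0.0809 = 44300 N ≈ 44.3 kN

D = 44300 N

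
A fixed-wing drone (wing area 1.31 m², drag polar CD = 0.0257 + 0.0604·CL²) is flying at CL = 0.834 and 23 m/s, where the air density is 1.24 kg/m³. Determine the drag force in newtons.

CD = 0.0257 + 0.0604 × 0.834² = 0.06771
D = ½ρv²S·CD = ½ × 1.24 × 23² × 1.31 × 0.06771 = 29.1 N

D = 29.1 N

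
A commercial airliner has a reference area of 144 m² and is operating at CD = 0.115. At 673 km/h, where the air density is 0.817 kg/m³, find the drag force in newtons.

Convert speed: v = 673 km/h ÷ 3.6 = 186.9 m/s.
D = ½ρv²S·CD = ½ × 0.817 × 186.9² × 144 × 0.115 = 2.36×10^5 N ≈ 236 kN

D = 2.36×10^5 N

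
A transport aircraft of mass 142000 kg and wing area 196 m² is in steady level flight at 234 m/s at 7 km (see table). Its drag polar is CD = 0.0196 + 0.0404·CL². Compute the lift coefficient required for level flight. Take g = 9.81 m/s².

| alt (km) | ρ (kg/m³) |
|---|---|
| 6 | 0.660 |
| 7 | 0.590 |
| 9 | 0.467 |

At 7 km, from the table: ρ = 0.590 kg/m³.
Weight W = mg = 142000 × 9.81 = 1.393×10^6 N; in level flight L = W.
q = ½ρv² = ½ × 0.59 × 234² = 16150 Pa.
CL = W/(q·S) = 1.393×10^6 / (16150 × 196) = 0.44.

CL = 0.44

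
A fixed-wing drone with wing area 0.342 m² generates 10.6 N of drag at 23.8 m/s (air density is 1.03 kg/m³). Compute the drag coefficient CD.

From D = ½ρv²S·CD, rearranging gives CD = 2D/(ρv²S).
CD = 2 × 10.6 / (1.03 × 23.8² × 0.342) = 0.106

CD = 0.106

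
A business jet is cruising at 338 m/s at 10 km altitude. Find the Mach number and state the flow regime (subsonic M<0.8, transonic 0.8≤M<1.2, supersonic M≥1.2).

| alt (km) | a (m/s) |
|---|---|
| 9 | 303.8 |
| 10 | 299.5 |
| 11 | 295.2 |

M = 1.13 (transonic)

At 10 km, from the table: a = 299.5 m/s.
M = v/a = 338 / 299.5 = 1.13
M = 1.13 → transonic.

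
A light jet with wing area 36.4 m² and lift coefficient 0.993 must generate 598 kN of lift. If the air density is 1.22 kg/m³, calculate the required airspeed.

L = ½ρv²S·CL ⇒ v = √(2L/(ρ·S·CL))
v = √(2 × 5.98×10^5 / (1.22 × 36.4 × 0.993)) = √27120 = 165 m/s

v = 165 m/s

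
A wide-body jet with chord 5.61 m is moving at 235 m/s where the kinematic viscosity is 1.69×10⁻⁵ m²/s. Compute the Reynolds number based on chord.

Re = 7.8×10^7

Re = v·c/ν = 235 × 5.61 / (1.69×10⁻⁵) = 7.8×10^7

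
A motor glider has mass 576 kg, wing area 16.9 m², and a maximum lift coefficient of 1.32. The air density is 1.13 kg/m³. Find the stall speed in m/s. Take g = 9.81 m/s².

At stall, lift equals weight: L = W = m·g = 576 × 9.81 = 5651 N.
From L = ½ρV²S·CL,max = W: V_stall = √(2W/(ρSCL,max)) = √(2·5651/(1.13·16.9·1.32))
V_stall = √448.3 = 21.2 m/s

V_stall = 21.2 m/s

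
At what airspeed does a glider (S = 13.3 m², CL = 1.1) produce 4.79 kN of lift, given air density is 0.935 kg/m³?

L = ½ρv²S·CL ⇒ v = √(2L/(ρ·S·CL))
v = √(2 × 4790 / (0.935 × 13.3 × 1.1)) = √700.3 = 26.5 m/s

v = 26.5 m/s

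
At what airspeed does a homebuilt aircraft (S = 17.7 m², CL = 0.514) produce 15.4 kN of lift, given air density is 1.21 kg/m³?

L = ½ρv²S·CL ⇒ v = √(2L/(ρ·S·CL))
v = √(2 × 15400 / (1.21 × 17.7 × 0.514)) = √2798 = 52.9 m/s

v = 52.9 m/s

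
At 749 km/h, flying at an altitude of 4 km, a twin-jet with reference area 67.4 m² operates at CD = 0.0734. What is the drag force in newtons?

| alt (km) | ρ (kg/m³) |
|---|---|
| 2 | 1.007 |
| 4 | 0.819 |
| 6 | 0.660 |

At 4 km, from the table: ρ = 0.819 kg/m³.
Convert speed: v = 749 km/h ÷ 3.6 = 208.1 m/s.
D = ½ρv²S·CD = ½ × 0.819 × 208.1² × 67.4 × 0.0734 = 87700 N ≈ 87.7 kN

D = 87700 N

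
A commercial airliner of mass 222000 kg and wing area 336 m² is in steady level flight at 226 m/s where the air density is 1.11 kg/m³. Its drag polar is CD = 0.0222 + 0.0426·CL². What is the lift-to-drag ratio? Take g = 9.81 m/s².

Level flight ⇒ L = W = m·g = 222000 × 9.81 = 2.1778×10^6 N.
Dynamic pressure q = 0.5 × 1.11 × 226² = 28350 Pa.
CL = W/(q·S) = 2.1778×10^6 / (28350 × 336) = 0.2287.
CD = 0.0222 + 0.0426 × 0.2287² = 0.02443.
L/D = CL/CD = 0.2287 / 0.02443 = 9.36

L/D = 9.36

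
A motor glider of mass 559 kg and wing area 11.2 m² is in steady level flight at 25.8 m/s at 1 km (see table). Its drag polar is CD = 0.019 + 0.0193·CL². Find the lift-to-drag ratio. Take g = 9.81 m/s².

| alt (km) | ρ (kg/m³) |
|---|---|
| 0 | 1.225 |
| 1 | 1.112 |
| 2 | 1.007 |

L/D = 25.1

At 1 km, from the table: ρ = 1.112 kg/m³.
Weight W = mg = 559 × 9.81 = 5483.8 N; in level flight L = W.
q = ½ρv² = ½ × 1.112 × 25.8² = 370.1 Pa.
CL = 2W/(ρv²S) = 2×5483.8/(1.112×25.8²×11.2) = 1.323.
CD = 0.019 + 0.0193 × 1.323² = 0.05278.
L/D = CL/CD = 1.323 / 0.05278 = 25.1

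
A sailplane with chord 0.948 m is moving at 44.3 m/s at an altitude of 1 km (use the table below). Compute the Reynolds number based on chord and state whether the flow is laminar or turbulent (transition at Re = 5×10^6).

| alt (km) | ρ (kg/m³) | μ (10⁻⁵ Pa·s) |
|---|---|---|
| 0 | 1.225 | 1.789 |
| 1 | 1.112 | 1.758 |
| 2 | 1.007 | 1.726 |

At 1 km, from the table: ρ = 1.112 kg/m³, μ = 1.758×10⁻⁵ Pa·s.
Re = ρ·v·c/μ = 1.112 × 44.3 × 0.948 / (1.758×10⁻⁵) = 2.66×10^6
Since 2.66×10^6 < 5×10^6, the flow is laminar.

Re = 2.66×10^6 (laminar)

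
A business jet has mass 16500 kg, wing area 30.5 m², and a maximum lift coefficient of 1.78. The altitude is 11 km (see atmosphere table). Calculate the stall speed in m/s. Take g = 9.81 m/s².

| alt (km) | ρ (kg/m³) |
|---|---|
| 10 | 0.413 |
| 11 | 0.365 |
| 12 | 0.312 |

At 11 km, from the table: ρ = 0.365 kg/m³.
Stall occurs when L = W at CL,max. W = mg = 16500 × 9.81 = 1.619×10^5 N.
V_stall = √(2W/(ρ·S·CL,max)) = √(2 × 1.619×10^5 / (0.365 × 30.5 × 1.78))
V_stall = √16340 = 128 m/s

V_stall = 128 m/s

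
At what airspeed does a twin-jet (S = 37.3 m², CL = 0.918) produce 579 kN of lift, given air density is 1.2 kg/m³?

L = ½ρv²S·CL ⇒ v = √(2L/(ρ·S·CL))
v = √(2 × 5.79×10^5 / (1.2 × 37.3 × 0.918)) = √28180 = 168 m/s

v = 168 m/s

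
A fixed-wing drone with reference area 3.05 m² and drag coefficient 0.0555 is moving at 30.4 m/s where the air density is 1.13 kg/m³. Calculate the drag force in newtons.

D = 88.4 N

D = ½ρv²S·CD = ½ × 1.13 × 30.4² × 3.05 × 0.0555 = 88.4 N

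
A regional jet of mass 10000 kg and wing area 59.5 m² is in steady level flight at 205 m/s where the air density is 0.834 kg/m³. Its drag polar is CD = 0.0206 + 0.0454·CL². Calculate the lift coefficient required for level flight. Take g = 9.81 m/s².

Level flight ⇒ L = W = m·g = 10000 × 9.81 = 98100 N.
q = ½ρv² = ½ × 0.834 × 205² = 17520 Pa.
Required CL = L/(qS) = 98100/(17520·59.5) = 0.09408.

CL = 0.0941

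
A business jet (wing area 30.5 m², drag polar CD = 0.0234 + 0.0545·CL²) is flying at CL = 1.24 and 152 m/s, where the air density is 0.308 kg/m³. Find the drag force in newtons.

D = 11600 N

CD = 0.0234 + 0.0545 × 1.24² = 0.1072
D = ½ρv²S·CD = ½ × 0.308 × 152² × 30.5 × 0.1072 = 11600 N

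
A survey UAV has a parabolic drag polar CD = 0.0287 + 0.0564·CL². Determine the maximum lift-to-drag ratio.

(L/D)max = 12.4

For CD = CD0 + K·CL², (L/D)max occurs at CL* = √(CD0/K) and equals 1/(2√(K·CD0)).
(L/D)max = 1/(2√(0.0564 × 0.0287)) = 1/(2 × 0.04023) = 12.4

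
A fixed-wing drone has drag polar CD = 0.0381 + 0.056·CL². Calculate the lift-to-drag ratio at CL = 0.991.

L/D = 10.6

CD = 0.0381 + 0.056 × 0.991² = 0.0931
L/D = CL/CD = 0.991 / 0.0931 = 10.6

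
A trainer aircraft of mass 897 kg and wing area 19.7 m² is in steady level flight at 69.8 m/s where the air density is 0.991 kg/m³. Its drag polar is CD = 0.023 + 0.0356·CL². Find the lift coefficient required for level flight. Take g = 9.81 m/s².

CL = 0.185

Weight W = mg = 897 × 9.81 = 8799.6 N; in level flight L = W.
Dynamic pressure q = 0.5 × 0.991 × 69.8² = 2414 Pa.
CL = 2W/(ρv²S) = 2×8799.6/(0.991×69.8²×19.7) = 0.185.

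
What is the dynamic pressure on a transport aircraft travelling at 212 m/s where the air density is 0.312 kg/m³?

q = 7010 Pa

q = ½ρv² = ½ × 0.312 × 212² = 7010 Pa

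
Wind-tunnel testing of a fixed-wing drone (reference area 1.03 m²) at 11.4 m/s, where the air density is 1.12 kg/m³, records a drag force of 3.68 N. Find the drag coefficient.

From D = ½ρv²S·CD, rearranging gives CD = 2D/(ρv²S).
CD = 2 × 3.68 / (1.12 × 11.4² × 1.03) = 0.0491

CD = 0.0491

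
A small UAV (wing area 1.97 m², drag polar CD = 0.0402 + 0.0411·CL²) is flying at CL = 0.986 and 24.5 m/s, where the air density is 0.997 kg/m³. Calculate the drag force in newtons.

CD = 0.0402 + 0.0411 × 0.986² = 0.08016
D = ½ρv²S·CD = ½ × 0.997 × 24.5² × 1.97 × 0.08016 = 47.3 N

D = 47.3 N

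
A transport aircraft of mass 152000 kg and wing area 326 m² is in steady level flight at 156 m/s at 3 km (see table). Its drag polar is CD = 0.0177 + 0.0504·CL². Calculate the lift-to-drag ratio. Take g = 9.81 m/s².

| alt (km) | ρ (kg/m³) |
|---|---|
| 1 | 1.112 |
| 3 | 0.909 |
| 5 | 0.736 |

At 3 km, from the table: ρ = 0.909 kg/m³.
In steady level flight, lift balances weight: W = mg = 152000 × 9.81 = 1.4911×10^6 N.
q = ½ρv² = ½ × 0.909 × 156² = 11060 Pa.
CL = W/(q·S) = 1.4911×10^6 / (11060 × 326) = 0.4135.
CD = 0.0177 + 0.0504 × 0.4135² = 0.02632.
L/D = CL/CD = 0.4135 / 0.02632 = 15.7

L/D = 15.7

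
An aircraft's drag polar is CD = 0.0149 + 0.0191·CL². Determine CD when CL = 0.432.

CD = 0.0185

CD = 0.0149 + 0.0191 × 0.432² = 0.0149 + 0.003565 = 0.0185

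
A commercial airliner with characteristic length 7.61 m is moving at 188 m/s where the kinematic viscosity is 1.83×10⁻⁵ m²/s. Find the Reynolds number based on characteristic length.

Re = 7.82×10^7

Re = v·c/ν = 188 × 7.61 / (1.83×10⁻⁵) = 7.82×10^7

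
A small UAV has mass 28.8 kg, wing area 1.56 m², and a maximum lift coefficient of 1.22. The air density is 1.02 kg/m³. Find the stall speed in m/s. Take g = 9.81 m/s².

V_stall = 17.1 m/s

At stall, lift equals weight: L = W = m·g = 28.8 × 9.81 = 282.5 N.
From L = ½ρV²S·CL,max = W: V_stall = √(2W/(ρSCL,max)) = √(2·282.5/(1.02·1.56·1.22))
V_stall = √291.1 = 17.1 m/s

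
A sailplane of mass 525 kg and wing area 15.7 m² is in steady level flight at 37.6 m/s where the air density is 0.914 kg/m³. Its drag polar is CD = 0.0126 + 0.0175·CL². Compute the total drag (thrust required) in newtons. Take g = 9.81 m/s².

Weight W = mg = 525 × 9.81 = 5150.2 N; in level flight L = W.
Dynamic pressure q = 0.5 × 0.914 × 37.6² = 646.1 Pa.
CL = 2W/(ρv²S) = 2×5150.2/(0.914×37.6²×15.7) = 0.5077.
CD = 0.0126 + 0.0175 × 0.5077² = 0.01711.
D = q·S·CD = 646.1 × 15.7 × 0.01711 = 173.6 N

D = 174 N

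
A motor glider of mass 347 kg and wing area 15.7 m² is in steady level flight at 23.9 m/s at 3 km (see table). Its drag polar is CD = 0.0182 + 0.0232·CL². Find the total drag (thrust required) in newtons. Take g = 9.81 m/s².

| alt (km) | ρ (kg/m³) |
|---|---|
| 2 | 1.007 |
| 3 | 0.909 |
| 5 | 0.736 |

At 3 km, from the table: ρ = 0.909 kg/m³.
Weight W = mg = 347 × 9.81 = 3404.1 N; in level flight L = W.
Dynamic pressure q = 0.5 × 0.909 × 23.9² = 259.6 Pa.
CL = 2W/(ρv²S) = 2×3404.1/(0.909×23.9²×15.7) = 0.8352.
CD = 0.0182 + 0.0232 × 0.8352² = 0.03438.
D = q·S·CD = 259.6 × 15.7 × 0.03438 = 140.1 N

D = 140 N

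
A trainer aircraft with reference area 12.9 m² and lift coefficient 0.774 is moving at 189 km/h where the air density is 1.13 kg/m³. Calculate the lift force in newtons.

L = 15500 N

Convert speed: v = 189 km/h ÷ 3.6 = 52.5 m/s.
L = ½ρv²S·CL = ½ × 1.13 × 52.5² × 12.9 × 0.774 = 15500 N ≈ 15.5 kN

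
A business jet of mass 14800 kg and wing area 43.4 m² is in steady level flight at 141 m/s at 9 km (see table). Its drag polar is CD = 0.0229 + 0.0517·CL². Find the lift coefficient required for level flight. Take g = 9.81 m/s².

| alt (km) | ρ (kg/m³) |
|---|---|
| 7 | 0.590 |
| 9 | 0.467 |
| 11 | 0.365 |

CL = 0.721

At 9 km, from the table: ρ = 0.467 kg/m³.
Level flight ⇒ L = W = m·g = 14800 × 9.81 = 1.4519×10^5 N.
Dynamic pressure q = 0.5 × 0.467 × 141² = 4642 Pa.
CL = W/(q·S) = 1.4519×10^5 / (4642 × 43.4) = 0.7206.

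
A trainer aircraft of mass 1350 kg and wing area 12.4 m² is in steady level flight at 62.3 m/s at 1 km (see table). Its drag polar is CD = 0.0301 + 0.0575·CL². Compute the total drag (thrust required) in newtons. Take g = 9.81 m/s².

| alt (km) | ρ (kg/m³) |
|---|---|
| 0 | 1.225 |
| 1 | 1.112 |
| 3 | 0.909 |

At 1 km, from the table: ρ = 1.112 kg/m³.
Weight W = mg = 1350 × 9.81 = 13244 N; in level flight L = W.
Dynamic pressure q = 0.5 × 1.112 × 62.3² = 2158 Pa.
CL = 2W/(ρv²S) = 2×13244/(1.112×62.3²×12.4) = 0.4949.
CD = 0.0301 + 0.0575 × 0.4949² = 0.04418.
D = q·S·CD = 2158 × 12.4 × 0.04418 = 1182 N

D = 1180 N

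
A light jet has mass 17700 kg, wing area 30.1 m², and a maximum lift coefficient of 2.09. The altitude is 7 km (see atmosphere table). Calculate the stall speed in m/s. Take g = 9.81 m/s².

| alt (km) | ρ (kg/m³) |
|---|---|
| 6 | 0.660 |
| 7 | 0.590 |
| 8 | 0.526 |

V_stall = 96.7 m/s

At 7 km, from the table: ρ = 0.590 kg/m³.
At stall, lift equals weight: L = W = m·g = 17700 × 9.81 = 1.736×10^5 N.
V_stall = √(2W/(ρ·S·CL,max)) = √(2 × 1.736×10^5 / (0.59 × 30.1 × 2.09))
V_stall = √9356 = 96.7 m/s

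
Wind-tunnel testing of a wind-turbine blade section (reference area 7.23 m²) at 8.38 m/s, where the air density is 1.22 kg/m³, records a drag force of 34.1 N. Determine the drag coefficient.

From D = ½ρv²S·CD, rearranging gives CD = 2D/(ρv²S).
CD = 2 × 34.1 / (1.22 × 8.38² × 7.23) = 0.11

CD = 0.11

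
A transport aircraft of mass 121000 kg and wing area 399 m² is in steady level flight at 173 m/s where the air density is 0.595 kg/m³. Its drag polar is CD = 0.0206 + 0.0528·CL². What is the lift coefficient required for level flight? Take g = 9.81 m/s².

In steady level flight, lift balances weight: W = mg = 121000 × 9.81 = 1.187×10^6 N.
q = ½ρv² = ½ × 0.595 × 173² = 8904 Pa.
CL = 2W/(ρv²S) = 2×1.187×10^6/(0.595×173²×399) = 0.3341.

CL = 0.334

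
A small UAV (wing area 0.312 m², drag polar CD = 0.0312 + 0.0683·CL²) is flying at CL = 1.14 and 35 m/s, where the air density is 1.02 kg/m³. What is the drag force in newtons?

CD = 0.0312 + 0.0683 × 1.14² = 0.12
D = ½ρv²S·CD = ½ × 1.02 × 35² × 0.312 × 0.12 = 23.4 N

D = 23.4 N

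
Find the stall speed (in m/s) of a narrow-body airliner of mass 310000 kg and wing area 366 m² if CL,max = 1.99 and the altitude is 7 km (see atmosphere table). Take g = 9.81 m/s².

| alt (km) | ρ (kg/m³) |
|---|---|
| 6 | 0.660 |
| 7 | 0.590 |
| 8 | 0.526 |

At 7 km, from the table: ρ = 0.590 kg/m³.
Stall occurs when L = W at CL,max. W = mg = 310000 × 9.81 = 3.041×10^6 N.
From L = ½ρV²S·CL,max = W: V_stall = √(2W/(ρSCL,max)) = √(2·3.041×10^6/(0.59·366·1.99))
V_stall = √14150 = 119 m/s

V_stall = 119 m/s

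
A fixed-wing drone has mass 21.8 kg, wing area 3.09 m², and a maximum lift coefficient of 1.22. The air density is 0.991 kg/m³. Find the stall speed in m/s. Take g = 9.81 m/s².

V_stall = 10.7 m/s

Weight W = mg = 21.8 × 9.81 = 213.9 N.
From L = ½ρV²S·CL,max = W: V_stall = √(2W/(ρSCL,max)) = √(2·213.9/(0.991·3.09·1.22))
V_stall = √114.5 = 10.7 m/s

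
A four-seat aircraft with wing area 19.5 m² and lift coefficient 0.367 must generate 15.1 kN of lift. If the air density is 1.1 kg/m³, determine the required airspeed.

L = ½ρv²S·CL ⇒ v = √(2L/(ρ·S·CL))
v = √(2 × 15100 / (1.1 × 19.5 × 0.367)) = √3836 = 61.9 m/s

v = 61.9 m/s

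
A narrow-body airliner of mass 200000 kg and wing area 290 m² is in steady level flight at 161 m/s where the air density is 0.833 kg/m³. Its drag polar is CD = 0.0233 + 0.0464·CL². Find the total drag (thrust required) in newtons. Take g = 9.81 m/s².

Level flight ⇒ L = W = m·g = 200000 × 9.81 = 1.962×10^6 N.
Dynamic pressure q = 0.5 × 0.833 × 161² = 10800 Pa.
CL = 2W/(ρv²S) = 2×1.962×10^6/(0.833×161²×290) = 0.6267.
CD = 0.0233 + 0.0464 × 0.6267² = 0.04152.
D = q·S·CD = 10800 × 290 × 0.04152 = 1.3×10^5 N

D = 1.3×10^5 N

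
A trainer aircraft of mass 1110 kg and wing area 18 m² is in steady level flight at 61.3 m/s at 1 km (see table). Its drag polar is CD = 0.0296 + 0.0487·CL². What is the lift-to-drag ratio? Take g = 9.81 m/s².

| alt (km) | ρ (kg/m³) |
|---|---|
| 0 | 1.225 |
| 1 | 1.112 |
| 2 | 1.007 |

L/D = 8.6

At 1 km, from the table: ρ = 1.112 kg/m³.
In steady level flight, lift balances weight: W = mg = 1110 × 9.81 = 10889 N.
q = ½ρv² = ½ × 1.112 × 61.3² = 2089 Pa.
Required CL = L/(qS) = 10889/(2089·18) = 0.2896.
CD = 0.0296 + 0.0487 × 0.2896² = 0.03368.
L/D = CL/CD = 0.2896 / 0.03368 = 8.6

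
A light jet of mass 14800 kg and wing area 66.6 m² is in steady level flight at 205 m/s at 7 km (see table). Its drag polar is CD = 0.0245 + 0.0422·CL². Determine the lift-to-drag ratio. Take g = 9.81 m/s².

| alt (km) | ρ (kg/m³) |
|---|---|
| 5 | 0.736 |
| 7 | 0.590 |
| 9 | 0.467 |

At 7 km, from the table: ρ = 0.590 kg/m³.
Weight W = mg = 14800 × 9.81 = 1.4519×10^5 N; in level flight L = W.
q = ½ρv² = ½ × 0.59 × 205² = 12400 Pa.
CL = W/(q·S) = 1.4519×10^5 / (12400 × 66.6) = 0.1758.
CD = 0.0245 + 0.0422 × 0.1758² = 0.0258.
L/D = CL/CD = 0.1758 / 0.0258 = 6.81

L/D = 6.81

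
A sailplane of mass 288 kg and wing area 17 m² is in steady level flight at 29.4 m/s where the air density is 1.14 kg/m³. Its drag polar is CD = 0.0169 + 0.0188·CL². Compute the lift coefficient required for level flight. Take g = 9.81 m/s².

In steady level flight, lift balances weight: W = mg = 288 × 9.81 = 2825.3 N.
Dynamic pressure q = 0.5 × 1.14 × 29.4² = 492.7 Pa.
CL = 2W/(ρv²S) = 2×2825.3/(1.14×29.4²×17) = 0.3373.

CL = 0.337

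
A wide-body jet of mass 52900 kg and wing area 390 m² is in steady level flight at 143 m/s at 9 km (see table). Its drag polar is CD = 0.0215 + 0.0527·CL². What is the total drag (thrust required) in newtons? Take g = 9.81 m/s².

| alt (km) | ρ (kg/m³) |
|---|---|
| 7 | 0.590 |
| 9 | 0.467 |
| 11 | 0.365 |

At 9 km, from the table: ρ = 0.467 kg/m³.
Level flight ⇒ L = W = m·g = 52900 × 9.81 = 5.1895×10^5 N.
q = ½ρv² = ½ × 0.467 × 143² = 4775 Pa.
CL = W/(q·S) = 5.1895×10^5 / (4775 × 390) = 0.2787.
CD = 0.0215 + 0.0527 × 0.2787² = 0.02559.
D = q·S·CD = 4775 × 390 × 0.02559 = 47660 N

D = 47700 N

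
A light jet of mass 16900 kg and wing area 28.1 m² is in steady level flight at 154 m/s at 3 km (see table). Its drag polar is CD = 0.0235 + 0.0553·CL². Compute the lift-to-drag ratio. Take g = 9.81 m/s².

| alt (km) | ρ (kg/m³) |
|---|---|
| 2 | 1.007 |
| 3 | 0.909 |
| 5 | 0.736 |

L/D = 13.7

At 3 km, from the table: ρ = 0.909 kg/m³.
Weight W = mg = 16900 × 9.81 = 1.6579×10^5 N; in level flight L = W.
Dynamic pressure q = 0.5 × 0.909 × 154² = 10780 Pa.
CL = 2W/(ρv²S) = 2×1.6579×10^5/(0.909×154²×28.1) = 0.5474.
CD = 0.0235 + 0.0553 × 0.5474² = 0.04007.
L/D = CL/CD = 0.5474 / 0.04007 = 13.7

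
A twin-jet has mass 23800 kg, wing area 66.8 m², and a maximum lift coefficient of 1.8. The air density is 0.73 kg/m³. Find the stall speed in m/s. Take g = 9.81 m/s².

At stall, lift equals weight: L = W = m·g = 23800 × 9.81 = 2.335×10^5 N.
From L = ½ρV²S·CL,max = W: V_stall = √(2W/(ρSCL,max)) = √(2·2.335×10^5/(0.73·66.8·1.8))
V_stall = √5320 = 72.9 m/s

V_stall = 72.9 m/s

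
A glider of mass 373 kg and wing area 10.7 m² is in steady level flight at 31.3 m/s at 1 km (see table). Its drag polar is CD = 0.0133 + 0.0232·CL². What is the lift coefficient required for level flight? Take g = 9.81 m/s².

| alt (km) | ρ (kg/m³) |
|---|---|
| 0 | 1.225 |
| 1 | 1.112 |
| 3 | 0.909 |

CL = 0.628

At 1 km, from the table: ρ = 1.112 kg/m³.
Weight W = mg = 373 × 9.81 = 3659.1 N; in level flight L = W.
q = ½ρv² = ½ × 1.112 × 31.3² = 544.7 Pa.
Required CL = L/(qS) = 3659.1/(544.7·10.7) = 0.6278.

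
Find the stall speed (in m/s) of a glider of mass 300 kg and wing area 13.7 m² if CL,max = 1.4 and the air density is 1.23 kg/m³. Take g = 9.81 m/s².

V_stall = 15.8 m/s

Stall occurs when L = W at CL,max. W = mg = 300 × 9.81 = 2943 N.
From L = ½ρV²S·CL,max = W: V_stall = √(2W/(ρSCL,max)) = √(2·2943/(1.23·13.7·1.4))
V_stall = √249.5 = 15.8 m/s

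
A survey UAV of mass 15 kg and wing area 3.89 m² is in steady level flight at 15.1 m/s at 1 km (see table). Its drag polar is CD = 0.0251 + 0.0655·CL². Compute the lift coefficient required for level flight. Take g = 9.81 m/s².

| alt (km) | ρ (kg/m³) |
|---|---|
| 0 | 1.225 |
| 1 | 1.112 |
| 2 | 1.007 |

CL = 0.298

At 1 km, from the table: ρ = 1.112 kg/m³.
Level flight ⇒ L = W = m·g = 15 × 9.81 = 147.15 N.
Dynamic pressure q = 0.5 × 1.112 × 15.1² = 126.8 Pa.
CL = 2W/(ρv²S) = 2×147.15/(1.112×15.1²×3.89) = 0.2984.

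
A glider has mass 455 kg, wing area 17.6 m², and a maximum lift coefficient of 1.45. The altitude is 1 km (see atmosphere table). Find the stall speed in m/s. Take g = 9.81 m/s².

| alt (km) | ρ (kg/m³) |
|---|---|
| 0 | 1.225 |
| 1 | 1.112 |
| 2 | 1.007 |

At 1 km, from the table: ρ = 1.112 kg/m³.
At stall, lift equals weight: L = W = m·g = 455 × 9.81 = 4464 N.
V_stall = √(2W/(ρ·S·CL,max)) = √(2 × 4464 / (1.112 × 17.6 × 1.45))
V_stall = √314.6 = 17.7 m/s

V_stall = 17.7 m/s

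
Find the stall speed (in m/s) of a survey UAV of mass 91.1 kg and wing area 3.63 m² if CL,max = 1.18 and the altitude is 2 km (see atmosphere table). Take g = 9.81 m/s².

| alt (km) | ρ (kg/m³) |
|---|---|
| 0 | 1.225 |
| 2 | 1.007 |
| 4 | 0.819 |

At 2 km, from the table: ρ = 1.007 kg/m³.
Weight W = mg = 91.1 × 9.81 = 893.7 N.
From L = ½ρV²S·CL,max = W: V_stall = √(2W/(ρSCL,max)) = √(2·893.7/(1.007·3.63·1.18))
V_stall = √414.4 = 20.4 m/s

V_stall = 20.4 m/s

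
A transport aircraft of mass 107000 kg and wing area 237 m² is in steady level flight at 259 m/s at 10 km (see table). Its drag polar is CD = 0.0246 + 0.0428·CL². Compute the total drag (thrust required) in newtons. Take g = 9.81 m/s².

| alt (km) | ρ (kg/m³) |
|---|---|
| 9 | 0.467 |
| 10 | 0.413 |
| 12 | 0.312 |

D = 95100 N

At 10 km, from the table: ρ = 0.413 kg/m³.
Weight W = mg = 107000 × 9.81 = 1.0497×10^6 N; in level flight L = W.
q = ½ρv² = ½ × 0.413 × 259² = 13850 Pa.
CL = W/(q·S) = 1.0497×10^6 / (13850 × 237) = 0.3197.
CD = 0.0246 + 0.0428 × 0.3197² = 0.02898.
D = q·S·CD = 13850 × 237 × 0.02898 = 95130 N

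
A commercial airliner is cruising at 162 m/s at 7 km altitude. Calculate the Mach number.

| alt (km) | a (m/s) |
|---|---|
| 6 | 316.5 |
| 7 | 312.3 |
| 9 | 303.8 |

M = 0.519

At 7 km, from the table: a = 312.3 m/s.
M = v/a = 162 / 312.3 = 0.519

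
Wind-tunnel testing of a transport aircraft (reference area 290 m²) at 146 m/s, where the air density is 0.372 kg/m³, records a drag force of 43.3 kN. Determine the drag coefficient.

From D = ½ρv²S·CD, rearranging gives CD = 2D/(ρv²S).
CD = 2 × 43300 / (0.372 × 146² × 290) = 0.0377

CD = 0.0377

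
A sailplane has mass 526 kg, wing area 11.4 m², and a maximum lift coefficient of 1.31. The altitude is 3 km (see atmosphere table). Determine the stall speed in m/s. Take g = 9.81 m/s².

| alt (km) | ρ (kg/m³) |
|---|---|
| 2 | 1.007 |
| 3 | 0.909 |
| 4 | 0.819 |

At 3 km, from the table: ρ = 0.909 kg/m³.
At stall, lift equals weight: L = W = m·g = 526 × 9.81 = 5160 N.
From L = ½ρV²S·CL,max = W: V_stall = √(2W/(ρSCL,max)) = √(2·5160/(0.909·11.4·1.31))
V_stall = √760.2 = 27.6 m/s

V_stall = 27.6 m/s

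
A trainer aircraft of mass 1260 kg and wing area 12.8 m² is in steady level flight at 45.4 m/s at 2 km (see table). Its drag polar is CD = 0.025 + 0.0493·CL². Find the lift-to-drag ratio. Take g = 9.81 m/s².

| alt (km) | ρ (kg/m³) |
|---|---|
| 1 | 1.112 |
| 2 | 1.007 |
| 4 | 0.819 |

L/D = 13.7

At 2 km, from the table: ρ = 1.007 kg/m³.
Level flight ⇒ L = W = m·g = 1260 × 9.81 = 12361 N.
q = ½ρv² = ½ × 1.007 × 45.4² = 1038 Pa.
Required CL = L/(qS) = 12361/(1038·12.8) = 0.9305.
CD = 0.025 + 0.0493 × 0.9305² = 0.06769.
L/D = CL/CD = 0.9305 / 0.06769 = 13.7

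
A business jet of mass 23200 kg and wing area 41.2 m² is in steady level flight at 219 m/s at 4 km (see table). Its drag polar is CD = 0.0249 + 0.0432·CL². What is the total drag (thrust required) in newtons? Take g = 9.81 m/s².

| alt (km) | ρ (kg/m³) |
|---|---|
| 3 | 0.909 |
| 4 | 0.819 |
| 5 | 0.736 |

At 4 km, from the table: ρ = 0.819 kg/m³.
Level flight ⇒ L = W = m·g = 23200 × 9.81 = 2.2759×10^5 N.
Dynamic pressure q = 0.5 × 0.819 × 219² = 19640 Pa.
CL = W/(q·S) = 2.2759×10^5 / (19640 × 41.2) = 0.2813.
CD = 0.0249 + 0.0432 × 0.2813² = 0.02832.
D = q·S·CD = 19640 × 41.2 × 0.02832 = 22910 N

D = 22900 N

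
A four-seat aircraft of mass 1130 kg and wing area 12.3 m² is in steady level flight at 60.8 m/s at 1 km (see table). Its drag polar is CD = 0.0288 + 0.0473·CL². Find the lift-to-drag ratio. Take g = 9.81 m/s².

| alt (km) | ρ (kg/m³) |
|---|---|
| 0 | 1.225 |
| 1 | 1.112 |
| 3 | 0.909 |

At 1 km, from the table: ρ = 1.112 kg/m³.
Weight W = mg = 1130 × 9.81 = 11085 N; in level flight L = W.
Dynamic pressure q = 0.5 × 1.112 × 60.8² = 2055 Pa.
CL = 2W/(ρv²S) = 2×11085/(1.112×60.8²×12.3) = 0.4385.
CD = 0.0288 + 0.0473 × 0.4385² = 0.03789.
L/D = CL/CD = 0.4385 / 0.03789 = 11.6

L/D = 11.6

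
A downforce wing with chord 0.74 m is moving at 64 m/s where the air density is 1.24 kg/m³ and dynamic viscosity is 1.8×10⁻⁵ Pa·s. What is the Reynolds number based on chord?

Re = 3.26×10^6

Re = ρ·v·c/μ = 1.24 × 64 × 0.74 / (1.8×10⁻⁵) = 3.26×10^6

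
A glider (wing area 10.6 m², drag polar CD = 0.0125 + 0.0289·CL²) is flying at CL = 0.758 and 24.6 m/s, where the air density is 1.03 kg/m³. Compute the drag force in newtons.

D = 96.2 N

CD = 0.0125 + 0.0289 × 0.758² = 0.0291
D = ½ρv²S·CD = ½ × 1.03 × 24.6² × 10.6 × 0.0291 = 96.2 N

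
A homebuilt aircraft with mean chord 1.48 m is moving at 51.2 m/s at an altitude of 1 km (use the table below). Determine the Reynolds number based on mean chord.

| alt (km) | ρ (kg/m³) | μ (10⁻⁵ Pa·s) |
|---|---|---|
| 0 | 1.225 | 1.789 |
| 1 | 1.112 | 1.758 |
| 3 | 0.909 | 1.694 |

At 1 km, from the table: ρ = 1.112 kg/m³, μ = 1.758×10⁻⁵ Pa·s.
Re = ρ·v·c/μ = 1.112 × 51.2 × 1.48 / (1.758×10⁻⁵) = 4.79×10^6

Re = 4.79×10^6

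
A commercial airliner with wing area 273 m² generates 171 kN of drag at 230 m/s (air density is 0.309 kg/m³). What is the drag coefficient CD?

CD = 0.0766

From D = ½ρv²S·CD, rearranging gives CD = 2D/(ρv²S).
CD = 2 × 1.71×10^5 / (0.309 × 230² × 273) = 0.0766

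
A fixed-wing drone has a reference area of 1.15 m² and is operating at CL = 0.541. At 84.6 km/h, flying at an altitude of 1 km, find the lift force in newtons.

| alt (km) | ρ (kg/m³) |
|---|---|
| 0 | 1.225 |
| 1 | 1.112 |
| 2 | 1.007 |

At 1 km, from the table: ρ = 1.112 kg/m³.
Convert speed: v = 84.6 km/h ÷ 3.6 = 23.5 m/s.
L = ½ρv²S·CL = ½ × 1.112 × 23.5² × 1.15 × 0.541 = 191 N

L = 191 N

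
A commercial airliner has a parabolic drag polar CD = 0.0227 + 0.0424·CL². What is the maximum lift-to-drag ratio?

(L/D)max = 16.1

For CD = CD0 + K·CL², (L/D)max occurs at CL* = √(CD0/K) and equals 1/(2√(K·CD0)).
(L/D)max = 1/(2√(0.0424 × 0.0227)) = 1/(2 × 0.03102) = 16.1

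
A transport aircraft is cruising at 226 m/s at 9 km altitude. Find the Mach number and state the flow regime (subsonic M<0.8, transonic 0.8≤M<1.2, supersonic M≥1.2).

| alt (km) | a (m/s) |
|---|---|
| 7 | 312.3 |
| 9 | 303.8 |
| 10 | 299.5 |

M = 0.744 (subsonic)

At 9 km, from the table: a = 303.8 m/s.
M = v/a = 226 / 303.8 = 0.744
M = 0.744 → subsonic.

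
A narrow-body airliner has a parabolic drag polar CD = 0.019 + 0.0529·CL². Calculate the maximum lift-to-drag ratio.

(L/D)max = 15.8

For CD = CD0 + K·CL², (L/D)max occurs at CL* = √(CD0/K) and equals 1/(2√(K·CD0)).
(L/D)max = 1/(2√(0.0529 × 0.019)) = 1/(2 × 0.0317) = 15.8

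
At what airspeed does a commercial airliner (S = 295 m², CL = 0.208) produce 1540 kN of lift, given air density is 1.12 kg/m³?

v = 212 m/s

L = ½ρv²S·CL ⇒ v = √(2L/(ρ·S·CL))
v = √(2 × 1.54×10^6 / (1.12 × 295 × 0.208)) = √44820 = 212 m/s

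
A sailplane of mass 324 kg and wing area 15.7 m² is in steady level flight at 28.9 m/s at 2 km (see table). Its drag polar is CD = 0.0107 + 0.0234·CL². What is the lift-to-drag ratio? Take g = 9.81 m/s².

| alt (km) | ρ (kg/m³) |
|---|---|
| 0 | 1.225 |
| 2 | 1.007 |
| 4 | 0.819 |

L/D = 29.9

At 2 km, from the table: ρ = 1.007 kg/m³.
Weight W = mg = 324 × 9.81 = 3178.4 N; in level flight L = W.
q = ½ρv² = ½ × 1.007 × 28.9² = 420.5 Pa.
Required CL = L/(qS) = 3178.4/(420.5·15.7) = 0.4814.
CD = 0.0107 + 0.0234 × 0.4814² = 0.01612.
L/D = CL/CD = 0.4814 / 0.01612 = 29.9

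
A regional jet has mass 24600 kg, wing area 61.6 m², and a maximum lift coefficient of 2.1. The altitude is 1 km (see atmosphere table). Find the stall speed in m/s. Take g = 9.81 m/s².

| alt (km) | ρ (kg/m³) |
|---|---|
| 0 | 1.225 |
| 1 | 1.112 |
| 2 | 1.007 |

V_stall = 57.9 m/s

At 1 km, from the table: ρ = 1.112 kg/m³.
At stall, lift equals weight: L = W = m·g = 24600 × 9.81 = 2.413×10^5 N.
From L = ½ρV²S·CL,max = W: V_stall = √(2W/(ρSCL,max)) = √(2·2.413×10^5/(1.112·61.6·2.1))
V_stall = √3355 = 57.9 m/s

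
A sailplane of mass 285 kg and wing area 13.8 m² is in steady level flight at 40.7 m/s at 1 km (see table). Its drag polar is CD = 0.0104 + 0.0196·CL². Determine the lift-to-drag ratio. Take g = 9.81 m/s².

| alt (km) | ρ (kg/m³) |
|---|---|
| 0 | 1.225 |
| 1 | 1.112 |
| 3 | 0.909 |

L/D = 19.4

At 1 km, from the table: ρ = 1.112 kg/m³.
Level flight ⇒ L = W = m·g = 285 × 9.81 = 2795.9 N.
Dynamic pressure q = 0.5 × 1.112 × 40.7² = 921 Pa.
CL = 2W/(ρv²S) = 2×2795.9/(1.112×40.7²×13.8) = 0.22.
CD = 0.0104 + 0.0196 × 0.22² = 0.01135.
L/D = CL/CD = 0.22 / 0.01135 = 19.4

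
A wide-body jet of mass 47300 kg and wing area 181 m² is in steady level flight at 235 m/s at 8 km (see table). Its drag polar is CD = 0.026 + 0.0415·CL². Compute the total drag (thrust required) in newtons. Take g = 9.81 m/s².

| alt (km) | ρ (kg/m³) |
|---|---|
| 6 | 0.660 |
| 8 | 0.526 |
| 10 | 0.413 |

D = 71700 N

At 8 km, from the table: ρ = 0.526 kg/m³.
Level flight ⇒ L = W = m·g = 47300 × 9.81 = 4.6401×10^5 N.
Dynamic pressure q = 0.5 × 0.526 × 235² = 14520 Pa.
Required CL = L/(qS) = 4.6401×10^5/(14520·181) = 0.1765.
CD = 0.026 + 0.0415 × 0.1765² = 0.02729.
D = q·S·CD = 14520 × 181 × 0.02729 = 71750 N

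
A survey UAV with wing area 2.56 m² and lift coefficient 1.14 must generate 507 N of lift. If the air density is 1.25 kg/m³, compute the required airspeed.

v = 16.7 m/s

L = ½ρv²S·CL ⇒ v = √(2L/(ρ·S·CL))
v = √(2 × 507 / (1.25 × 2.56 × 1.14)) = √278 = 16.7 m/s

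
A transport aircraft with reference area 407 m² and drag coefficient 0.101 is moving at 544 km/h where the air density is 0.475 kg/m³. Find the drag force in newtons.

D = 2.23×10^5 N

Convert speed: v = 544 km/h ÷ 3.6 = 151.1 m/s.
Dynamic pressure q = ½ρv² = ½ × 0.475 × 151.1² = 5423 Pa.
D = q·S·CD = 5423 × 407 × 0.101 = 2.23×10^5 N ≈ 223 kN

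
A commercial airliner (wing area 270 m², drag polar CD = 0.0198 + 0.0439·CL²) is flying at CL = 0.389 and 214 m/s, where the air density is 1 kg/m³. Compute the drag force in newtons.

CD = 0.0198 + 0.0439 × 0.389² = 0.02644
D = ½ρv²S·CD = ½ × 1 × 214² × 270 × 0.02644 = 1.63×10^5 N

D = 1.63×10^5 N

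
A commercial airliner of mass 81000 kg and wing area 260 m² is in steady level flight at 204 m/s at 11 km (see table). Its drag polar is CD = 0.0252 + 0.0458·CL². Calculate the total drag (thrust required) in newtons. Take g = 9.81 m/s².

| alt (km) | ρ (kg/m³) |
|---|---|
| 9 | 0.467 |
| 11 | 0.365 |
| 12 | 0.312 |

At 11 km, from the table: ρ = 0.365 kg/m³.
Level flight ⇒ L = W = m·g = 81000 × 9.81 = 7.9461×10^5 N.
q = ½ρv² = ½ × 0.365 × 204² = 7595 Pa.
CL = W/(q·S) = 7.9461×10^5 / (7595 × 260) = 0.4024.
CD = 0.0252 + 0.0458 × 0.4024² = 0.03262.
D = q·S·CD = 7595 × 260 × 0.03262 = 64410 N

D = 64400 N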